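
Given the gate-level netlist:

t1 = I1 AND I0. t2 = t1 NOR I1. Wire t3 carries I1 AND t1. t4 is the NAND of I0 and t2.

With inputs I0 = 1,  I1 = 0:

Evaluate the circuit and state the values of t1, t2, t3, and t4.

t1 = I1 AND I0 = 0 AND 1 = 0
t2 = t1 NOR I1 = 0 NOR 0 = 1
t3 = I1 AND t1 = 0 AND 0 = 0
t4 = I0 NAND t2 = 1 NAND 1 = 0

t1 = 0  t2 = 1  t3 = 0  t4 = 0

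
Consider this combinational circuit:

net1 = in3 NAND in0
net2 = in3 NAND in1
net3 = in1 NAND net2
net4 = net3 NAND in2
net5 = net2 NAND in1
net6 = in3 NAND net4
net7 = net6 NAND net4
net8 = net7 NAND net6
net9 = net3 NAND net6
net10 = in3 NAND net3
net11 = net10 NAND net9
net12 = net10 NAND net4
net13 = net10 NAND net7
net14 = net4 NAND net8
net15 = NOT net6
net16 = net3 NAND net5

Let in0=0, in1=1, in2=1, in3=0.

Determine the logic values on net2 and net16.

net2 = 1, net16 = 1

net2 = in3 NAND in1 = 0 NAND 1 = 1
net3 = in1 NAND net2 = 1 NAND 1 = 0
net5 = net2 NAND in1 = 1 NAND 1 = 0
net16 = net3 NAND net5 = 0 NAND 0 = 1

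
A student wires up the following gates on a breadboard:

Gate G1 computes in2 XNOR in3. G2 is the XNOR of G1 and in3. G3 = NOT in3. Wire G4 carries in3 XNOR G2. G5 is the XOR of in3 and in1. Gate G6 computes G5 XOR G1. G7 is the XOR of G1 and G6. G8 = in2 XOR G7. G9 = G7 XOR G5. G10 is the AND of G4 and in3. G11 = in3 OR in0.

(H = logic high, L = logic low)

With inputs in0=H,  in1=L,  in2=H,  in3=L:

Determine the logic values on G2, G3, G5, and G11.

G1 = in2 XNOR in3 = H XNOR L = L
G2 = G1 XNOR in3 = L XNOR L = H
G3 = NOT in3 = NOT L = H
G5 = in3 XOR in1 = L XOR L = L
G11 = in3 OR in0 = L OR H = H

G2 = H  G3 = H  G5 = L  G11 = H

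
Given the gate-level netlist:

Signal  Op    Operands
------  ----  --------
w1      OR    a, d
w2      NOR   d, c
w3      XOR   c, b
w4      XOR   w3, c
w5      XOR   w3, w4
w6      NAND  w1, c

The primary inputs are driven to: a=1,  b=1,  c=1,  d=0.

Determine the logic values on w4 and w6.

w1 = a OR d = 1 OR 0 = 1
w3 = c XOR b = 1 XOR 1 = 0
w4 = w3 XOR c = 0 XOR 1 = 1
w6 = w1 NAND c = 1 NAND 1 = 0

w4 = 1, w6 = 0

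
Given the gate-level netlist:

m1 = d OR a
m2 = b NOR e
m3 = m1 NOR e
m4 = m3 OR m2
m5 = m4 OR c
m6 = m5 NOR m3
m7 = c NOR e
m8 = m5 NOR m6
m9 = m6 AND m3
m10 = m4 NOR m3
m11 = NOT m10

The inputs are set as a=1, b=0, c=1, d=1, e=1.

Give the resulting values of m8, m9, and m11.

m1 = d OR a = 1 OR 1 = 1
m2 = b NOR e = 0 NOR 1 = 0
m3 = m1 NOR e = 1 NOR 1 = 0
m4 = m3 OR m2 = 0 OR 0 = 0
m5 = m4 OR c = 0 OR 1 = 1
m6 = m5 NOR m3 = 1 NOR 0 = 0
m8 = m5 NOR m6 = 1 NOR 0 = 0
m9 = m6 AND m3 = 0 AND 0 = 0
m10 = m4 NOR m3 = 0 NOR 0 = 1
m11 = NOT m10 = NOT 1 = 0

m8 = 0  m9 = 0  m11 = 0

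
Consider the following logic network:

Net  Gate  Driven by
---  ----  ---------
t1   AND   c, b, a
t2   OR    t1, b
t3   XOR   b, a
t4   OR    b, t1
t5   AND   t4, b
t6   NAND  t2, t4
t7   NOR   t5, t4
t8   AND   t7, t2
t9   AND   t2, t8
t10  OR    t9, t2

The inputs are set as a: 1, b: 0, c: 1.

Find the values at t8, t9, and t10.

t1 = c AND b AND a = 1 AND 0 AND 1 = 0
t2 = t1 OR b = 0 OR 0 = 0
t4 = b OR t1 = 0 OR 0 = 0
t5 = t4 AND b = 0 AND 0 = 0
t7 = t5 NOR t4 = 0 NOR 0 = 1
t8 = t7 AND t2 = 1 AND 0 = 0
t9 = t2 AND t8 = 0 AND 0 = 0
t10 = t9 OR t2 = 0 OR 0 = 0

t8 = 0; t9 = 0; t10 = 0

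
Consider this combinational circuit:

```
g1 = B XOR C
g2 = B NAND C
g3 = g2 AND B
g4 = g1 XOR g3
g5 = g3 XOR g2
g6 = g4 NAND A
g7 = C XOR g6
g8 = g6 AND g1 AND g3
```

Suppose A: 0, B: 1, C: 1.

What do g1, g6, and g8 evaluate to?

g1 = B XOR C = 1 XOR 1 = 0
g2 = B NAND C = 1 NAND 1 = 0
g3 = g2 AND B = 0 AND 1 = 0
g4 = g1 XOR g3 = 0 XOR 0 = 0
g6 = g4 NAND A = 0 NAND 0 = 1
g8 = g6 AND g1 AND g3 = 1 AND 0 AND 0 = 0

g1 = 0, g6 = 1, g8 = 0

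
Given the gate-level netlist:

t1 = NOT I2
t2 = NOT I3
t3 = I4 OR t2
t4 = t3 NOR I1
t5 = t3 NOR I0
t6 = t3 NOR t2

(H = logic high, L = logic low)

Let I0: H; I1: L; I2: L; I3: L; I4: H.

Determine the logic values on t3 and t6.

t2 = NOT I3 = NOT L = H
t3 = I4 OR t2 = H OR H = H
t6 = t3 NOR t2 = H NOR H = L

t3 = H  t6 = L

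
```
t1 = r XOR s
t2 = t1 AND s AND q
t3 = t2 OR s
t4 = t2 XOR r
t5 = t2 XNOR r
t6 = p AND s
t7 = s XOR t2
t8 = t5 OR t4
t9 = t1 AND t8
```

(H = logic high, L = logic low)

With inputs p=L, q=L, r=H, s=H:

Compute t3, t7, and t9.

t3 = H; t7 = H; t9 = L

t1 = r XOR s = H XOR H = L
t2 = t1 AND s AND q = L AND H AND L = L
t3 = t2 OR s = L OR H = H
t4 = t2 XOR r = L XOR H = H
t5 = t2 XNOR r = L XNOR H = L
t7 = s XOR t2 = H XOR L = H
t8 = t5 OR t4 = L OR H = H
t9 = t1 AND t8 = L AND H = L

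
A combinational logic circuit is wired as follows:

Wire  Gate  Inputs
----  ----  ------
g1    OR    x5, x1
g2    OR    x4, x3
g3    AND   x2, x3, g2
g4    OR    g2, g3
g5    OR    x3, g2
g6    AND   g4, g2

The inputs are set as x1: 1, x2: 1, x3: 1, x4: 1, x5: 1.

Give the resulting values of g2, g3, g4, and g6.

g2 = 1, g3 = 1, g4 = 1, g6 = 1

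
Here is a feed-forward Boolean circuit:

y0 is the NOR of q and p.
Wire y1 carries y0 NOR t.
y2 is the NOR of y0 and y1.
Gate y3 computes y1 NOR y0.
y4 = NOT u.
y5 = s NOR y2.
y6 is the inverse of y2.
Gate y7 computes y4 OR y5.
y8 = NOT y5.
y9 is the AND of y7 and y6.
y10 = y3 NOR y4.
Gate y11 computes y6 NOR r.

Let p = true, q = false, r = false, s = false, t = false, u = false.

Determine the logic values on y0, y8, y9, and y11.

y0 = false, y8 = false, y9 = true, y11 = false

y0 = q NOR p = false NOR true = false
y1 = y0 NOR t = false NOR false = true
y2 = y0 NOR y1 = false NOR true = false
y4 = NOT u = NOT false = true
y5 = s NOR y2 = false NOR false = true
y6 = NOT y2 = NOT false = true
y7 = y4 OR y5 = true OR true = true
y8 = NOT y5 = NOT true = false
y9 = y7 AND y6 = true AND true = true
y11 = y6 NOR r = true NOR false = false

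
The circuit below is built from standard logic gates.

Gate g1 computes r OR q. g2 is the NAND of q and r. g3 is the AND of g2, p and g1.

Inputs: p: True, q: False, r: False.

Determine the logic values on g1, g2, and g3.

g1 = False; g2 = True; g3 = False

g1 = r OR q = False OR False = False
g2 = q NAND r = False NAND False = True
g3 = g2 AND p AND g1 = True AND True AND False = False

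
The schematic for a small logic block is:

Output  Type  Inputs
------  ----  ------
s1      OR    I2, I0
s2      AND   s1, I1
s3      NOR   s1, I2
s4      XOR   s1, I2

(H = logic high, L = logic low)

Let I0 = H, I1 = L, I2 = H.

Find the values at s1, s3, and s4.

s1 = H, s3 = L, s4 = L

s1 = I2 OR I0 = H OR H = H
s3 = s1 NOR I2 = H NOR H = L
s4 = s1 XOR I2 = H XOR H = L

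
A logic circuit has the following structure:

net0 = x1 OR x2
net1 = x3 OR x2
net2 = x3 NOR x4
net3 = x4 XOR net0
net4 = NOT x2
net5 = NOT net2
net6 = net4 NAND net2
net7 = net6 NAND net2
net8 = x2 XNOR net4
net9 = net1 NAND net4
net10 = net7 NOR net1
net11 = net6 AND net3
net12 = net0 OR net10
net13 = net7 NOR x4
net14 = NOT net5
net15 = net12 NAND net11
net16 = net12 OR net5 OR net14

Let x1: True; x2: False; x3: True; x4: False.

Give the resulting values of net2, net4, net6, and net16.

net2 = False  net4 = True  net6 = True  net16 = True

net0 = x1 OR x2 = True OR False = True
net1 = x3 OR x2 = True OR False = True
net2 = x3 NOR x4 = True NOR False = False
net4 = NOT x2 = NOT False = True
net5 = NOT net2 = NOT False = True
net6 = net4 NAND net2 = True NAND False = True
net7 = net6 NAND net2 = True NAND False = True
net10 = net7 NOR net1 = True NOR True = False
net12 = net0 OR net10 = True OR False = True
net14 = NOT net5 = NOT True = False
net16 = net12 OR net5 OR net14 = True OR True OR False = True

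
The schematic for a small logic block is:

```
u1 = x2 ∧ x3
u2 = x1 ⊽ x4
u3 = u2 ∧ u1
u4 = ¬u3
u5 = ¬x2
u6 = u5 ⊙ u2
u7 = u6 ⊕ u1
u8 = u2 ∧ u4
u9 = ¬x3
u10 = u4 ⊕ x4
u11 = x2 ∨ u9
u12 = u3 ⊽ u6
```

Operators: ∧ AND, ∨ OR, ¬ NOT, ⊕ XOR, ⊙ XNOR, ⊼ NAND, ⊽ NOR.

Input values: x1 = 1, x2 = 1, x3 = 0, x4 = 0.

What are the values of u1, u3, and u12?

u1 = 0, u3 = 0, u12 = 0

u1 = x2 AND x3 = 1 AND 0 = 0
u2 = x1 NOR x4 = 1 NOR 0 = 0
u3 = u2 AND u1 = 0 AND 0 = 0
u5 = NOT x2 = NOT 1 = 0
u6 = u5 XNOR u2 = 0 XNOR 0 = 1
u12 = u3 NOR u6 = 0 NOR 1 = 0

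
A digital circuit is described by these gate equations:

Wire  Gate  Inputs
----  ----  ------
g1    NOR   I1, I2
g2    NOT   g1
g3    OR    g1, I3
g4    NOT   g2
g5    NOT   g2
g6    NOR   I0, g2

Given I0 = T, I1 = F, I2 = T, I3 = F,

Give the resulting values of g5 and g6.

g5 = F  g6 = F

g1 = I1 NOR I2 = F NOR T = F
g2 = NOT g1 = NOT F = T
g5 = NOT g2 = NOT T = F
g6 = I0 NOR g2 = T NOR T = F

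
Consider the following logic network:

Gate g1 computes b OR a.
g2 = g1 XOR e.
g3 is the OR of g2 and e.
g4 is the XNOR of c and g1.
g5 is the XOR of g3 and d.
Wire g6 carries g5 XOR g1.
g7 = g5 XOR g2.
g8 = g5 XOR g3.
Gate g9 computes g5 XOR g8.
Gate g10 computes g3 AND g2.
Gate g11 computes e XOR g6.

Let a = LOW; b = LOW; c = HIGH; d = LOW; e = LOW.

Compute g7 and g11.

g7 = LOW  g11 = LOW

g1 = b OR a = LOW OR LOW = LOW
g2 = g1 XOR e = LOW XOR LOW = LOW
g3 = g2 OR e = LOW OR LOW = LOW
g5 = g3 XOR d = LOW XOR LOW = LOW
g6 = g5 XOR g1 = LOW XOR LOW = LOW
g7 = g5 XOR g2 = LOW XOR LOW = LOW
g11 = e XOR g6 = LOW XOR LOW = LOW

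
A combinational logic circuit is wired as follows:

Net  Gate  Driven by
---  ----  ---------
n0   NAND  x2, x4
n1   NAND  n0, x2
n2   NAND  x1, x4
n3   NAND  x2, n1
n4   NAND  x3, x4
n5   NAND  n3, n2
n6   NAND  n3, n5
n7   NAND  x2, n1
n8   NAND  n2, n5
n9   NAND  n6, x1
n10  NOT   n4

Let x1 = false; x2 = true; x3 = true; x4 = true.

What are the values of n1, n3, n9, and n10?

n1 = true  n3 = false  n9 = true  n10 = true

n0 = x2 NAND x4 = true NAND true = false
n1 = n0 NAND x2 = false NAND true = true
n2 = x1 NAND x4 = false NAND true = true
n3 = x2 NAND n1 = true NAND true = false
n4 = x3 NAND x4 = true NAND true = false
n5 = n3 NAND n2 = false NAND true = true
n6 = n3 NAND n5 = false NAND true = true
n9 = n6 NAND x1 = true NAND false = true
n10 = NOT n4 = NOT false = true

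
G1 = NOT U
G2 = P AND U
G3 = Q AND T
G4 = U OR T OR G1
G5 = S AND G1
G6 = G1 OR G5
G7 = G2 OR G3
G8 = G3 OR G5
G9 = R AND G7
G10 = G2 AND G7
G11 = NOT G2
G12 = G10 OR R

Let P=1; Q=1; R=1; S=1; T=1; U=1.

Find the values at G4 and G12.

G4 = 1, G12 = 1

G1 = NOT U = NOT 1 = 0
G2 = P AND U = 1 AND 1 = 1
G3 = Q AND T = 1 AND 1 = 1
G4 = U OR T OR G1 = 1 OR 1 OR 0 = 1
G7 = G2 OR G3 = 1 OR 1 = 1
G10 = G2 AND G7 = 1 AND 1 = 1
G12 = G10 OR R = 1 OR 1 = 1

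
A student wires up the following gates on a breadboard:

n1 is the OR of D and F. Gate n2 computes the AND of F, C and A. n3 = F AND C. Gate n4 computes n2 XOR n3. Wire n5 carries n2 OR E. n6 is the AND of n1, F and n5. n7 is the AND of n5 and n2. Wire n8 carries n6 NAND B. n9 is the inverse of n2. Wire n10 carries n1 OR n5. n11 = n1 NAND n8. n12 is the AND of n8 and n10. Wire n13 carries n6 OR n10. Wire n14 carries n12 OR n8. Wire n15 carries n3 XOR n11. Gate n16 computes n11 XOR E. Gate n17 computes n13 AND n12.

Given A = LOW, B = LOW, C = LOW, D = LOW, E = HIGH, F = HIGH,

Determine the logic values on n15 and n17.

n1 = D OR F = LOW OR HIGH = HIGH
n2 = F AND C AND A = HIGH AND LOW AND LOW = LOW
n3 = F AND C = HIGH AND LOW = LOW
n5 = n2 OR E = LOW OR HIGH = HIGH
n6 = n1 AND F AND n5 = HIGH AND HIGH AND HIGH = HIGH
n8 = n6 NAND B = HIGH NAND LOW = HIGH
n10 = n1 OR n5 = HIGH OR HIGH = HIGH
n11 = n1 NAND n8 = HIGH NAND HIGH = LOW
n12 = n8 AND n10 = HIGH AND HIGH = HIGH
n13 = n6 OR n10 = HIGH OR HIGH = HIGH
n15 = n3 XOR n11 = LOW XOR LOW = LOW
n17 = n13 AND n12 = HIGH AND HIGH = HIGH

n15 = LOW  n17 = HIGH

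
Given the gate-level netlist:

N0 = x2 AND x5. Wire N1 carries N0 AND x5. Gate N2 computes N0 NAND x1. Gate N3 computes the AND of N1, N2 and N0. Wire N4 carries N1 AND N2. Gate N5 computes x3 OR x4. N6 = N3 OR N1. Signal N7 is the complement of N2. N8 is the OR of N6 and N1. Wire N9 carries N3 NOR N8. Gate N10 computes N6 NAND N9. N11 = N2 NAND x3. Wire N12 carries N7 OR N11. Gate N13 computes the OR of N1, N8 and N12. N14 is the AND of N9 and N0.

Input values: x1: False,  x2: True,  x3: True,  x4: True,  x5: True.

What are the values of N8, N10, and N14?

N8 = True  N10 = True  N14 = False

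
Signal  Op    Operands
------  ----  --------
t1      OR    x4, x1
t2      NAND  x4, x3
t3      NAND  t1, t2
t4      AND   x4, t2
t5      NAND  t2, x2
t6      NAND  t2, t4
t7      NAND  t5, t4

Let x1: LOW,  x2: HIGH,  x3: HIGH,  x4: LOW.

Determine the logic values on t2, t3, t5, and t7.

t1 = x4 OR x1 = LOW OR LOW = LOW
t2 = x4 NAND x3 = LOW NAND HIGH = HIGH
t3 = t1 NAND t2 = LOW NAND HIGH = HIGH
t4 = x4 AND t2 = LOW AND HIGH = LOW
t5 = t2 NAND x2 = HIGH NAND HIGH = LOW
t7 = t5 NAND t4 = LOW NAND LOW = HIGH

t2 = HIGH; t3 = HIGH; t5 = LOW; t7 = HIGH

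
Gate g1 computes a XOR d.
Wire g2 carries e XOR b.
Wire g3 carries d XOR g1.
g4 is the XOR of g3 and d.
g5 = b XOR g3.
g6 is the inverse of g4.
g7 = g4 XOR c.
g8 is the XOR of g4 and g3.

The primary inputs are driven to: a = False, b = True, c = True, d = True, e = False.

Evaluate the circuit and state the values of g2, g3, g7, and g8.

g2 = True; g3 = False; g7 = False; g8 = True

g1 = a XOR d = False XOR True = True
g2 = e XOR b = False XOR True = True
g3 = d XOR g1 = True XOR True = False
g4 = g3 XOR d = False XOR True = True
g7 = g4 XOR c = True XOR True = False
g8 = g4 XOR g3 = True XOR False = True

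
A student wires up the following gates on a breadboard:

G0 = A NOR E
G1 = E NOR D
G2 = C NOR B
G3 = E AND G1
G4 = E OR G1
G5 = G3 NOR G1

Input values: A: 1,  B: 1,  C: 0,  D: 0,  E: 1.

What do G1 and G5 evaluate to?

G1 = 0  G5 = 1

G1 = E NOR D = 1 NOR 0 = 0
G3 = E AND G1 = 1 AND 0 = 0
G5 = G3 NOR G1 = 0 NOR 0 = 1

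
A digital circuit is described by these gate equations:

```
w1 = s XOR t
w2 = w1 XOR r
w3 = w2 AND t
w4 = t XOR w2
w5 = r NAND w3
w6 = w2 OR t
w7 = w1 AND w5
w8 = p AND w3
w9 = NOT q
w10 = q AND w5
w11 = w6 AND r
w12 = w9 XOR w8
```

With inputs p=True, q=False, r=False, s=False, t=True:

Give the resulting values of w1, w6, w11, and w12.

w1 = True, w6 = True, w11 = False, w12 = False

w1 = s XOR t = False XOR True = True
w2 = w1 XOR r = True XOR False = True
w3 = w2 AND t = True AND True = True
w6 = w2 OR t = True OR True = True
w8 = p AND w3 = True AND True = True
w9 = NOT q = NOT False = True
w11 = w6 AND r = True AND False = False
w12 = w9 XOR w8 = True XOR True = False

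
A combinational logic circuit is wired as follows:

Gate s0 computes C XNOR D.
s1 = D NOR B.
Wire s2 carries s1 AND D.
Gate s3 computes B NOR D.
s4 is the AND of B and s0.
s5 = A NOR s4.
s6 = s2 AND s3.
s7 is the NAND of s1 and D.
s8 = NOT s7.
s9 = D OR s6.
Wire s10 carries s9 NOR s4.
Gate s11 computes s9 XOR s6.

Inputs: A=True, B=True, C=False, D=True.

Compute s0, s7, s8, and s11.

s0 = C XNOR D = False XNOR True = False
s1 = D NOR B = True NOR True = False
s2 = s1 AND D = False AND True = False
s3 = B NOR D = True NOR True = False
s6 = s2 AND s3 = False AND False = False
s7 = s1 NAND D = False NAND True = True
s8 = NOT s7 = NOT True = False
s9 = D OR s6 = True OR False = True
s11 = s9 XOR s6 = True XOR False = True

s0 = False, s7 = True, s8 = False, s11 = True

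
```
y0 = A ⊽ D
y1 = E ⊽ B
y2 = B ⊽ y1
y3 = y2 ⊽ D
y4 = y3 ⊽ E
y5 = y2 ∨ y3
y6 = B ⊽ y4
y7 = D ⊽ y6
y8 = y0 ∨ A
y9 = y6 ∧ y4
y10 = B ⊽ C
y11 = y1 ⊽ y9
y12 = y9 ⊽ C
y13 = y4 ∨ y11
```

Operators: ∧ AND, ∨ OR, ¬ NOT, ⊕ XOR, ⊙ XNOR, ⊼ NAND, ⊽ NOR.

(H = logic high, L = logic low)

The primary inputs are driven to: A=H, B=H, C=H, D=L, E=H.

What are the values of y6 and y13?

y6 = L  y13 = H

y1 = E NOR B = H NOR H = L
y2 = B NOR y1 = H NOR L = L
y3 = y2 NOR D = L NOR L = H
y4 = y3 NOR E = H NOR H = L
y6 = B NOR y4 = H NOR L = L
y9 = y6 AND y4 = L AND L = L
y11 = y1 NOR y9 = L NOR L = H
y13 = y4 OR y11 = L OR H = H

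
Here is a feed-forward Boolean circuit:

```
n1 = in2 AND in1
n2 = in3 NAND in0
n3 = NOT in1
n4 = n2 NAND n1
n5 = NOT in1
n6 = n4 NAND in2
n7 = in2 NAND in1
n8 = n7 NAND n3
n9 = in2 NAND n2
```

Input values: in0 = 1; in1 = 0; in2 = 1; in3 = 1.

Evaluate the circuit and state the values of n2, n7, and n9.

n2 = in3 NAND in0 = 1 NAND 1 = 0
n7 = in2 NAND in1 = 1 NAND 0 = 1
n9 = in2 NAND n2 = 1 NAND 0 = 1

n2 = 0  n7 = 1  n9 = 1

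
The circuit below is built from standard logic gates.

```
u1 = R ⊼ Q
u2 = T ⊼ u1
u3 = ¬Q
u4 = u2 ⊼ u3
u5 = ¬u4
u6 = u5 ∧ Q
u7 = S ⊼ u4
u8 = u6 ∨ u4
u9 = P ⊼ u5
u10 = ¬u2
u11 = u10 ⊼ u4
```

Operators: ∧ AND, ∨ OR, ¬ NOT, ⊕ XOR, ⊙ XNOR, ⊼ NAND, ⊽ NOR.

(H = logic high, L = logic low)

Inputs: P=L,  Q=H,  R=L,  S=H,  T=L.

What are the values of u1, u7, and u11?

u1 = H, u7 = L, u11 = H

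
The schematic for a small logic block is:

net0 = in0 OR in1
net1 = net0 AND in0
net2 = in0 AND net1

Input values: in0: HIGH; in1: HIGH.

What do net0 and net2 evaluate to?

net0 = HIGH, net2 = HIGH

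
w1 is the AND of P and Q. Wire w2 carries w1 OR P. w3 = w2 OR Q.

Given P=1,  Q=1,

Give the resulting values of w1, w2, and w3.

w1 = P AND Q = 1 AND 1 = 1
w2 = w1 OR P = 1 OR 1 = 1
w3 = w2 OR Q = 1 OR 1 = 1

w1 = 1, w2 = 1, w3 = 1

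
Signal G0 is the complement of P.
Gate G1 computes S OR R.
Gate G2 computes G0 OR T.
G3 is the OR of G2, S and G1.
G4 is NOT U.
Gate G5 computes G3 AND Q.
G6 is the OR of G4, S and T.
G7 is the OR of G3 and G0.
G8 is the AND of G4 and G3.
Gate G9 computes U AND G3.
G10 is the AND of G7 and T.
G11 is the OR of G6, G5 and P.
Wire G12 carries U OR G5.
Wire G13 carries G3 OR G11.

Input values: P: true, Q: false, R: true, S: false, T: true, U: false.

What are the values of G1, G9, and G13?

G0 = NOT P = NOT true = false
G1 = S OR R = false OR true = true
G2 = G0 OR T = false OR true = true
G3 = G2 OR S OR G1 = true OR false OR true = true
G4 = NOT U = NOT false = true
G5 = G3 AND Q = true AND false = false
G6 = G4 OR S OR T = true OR false OR true = true
G9 = U AND G3 = false AND true = false
G11 = G6 OR G5 OR P = true OR false OR true = true
G13 = G3 OR G11 = true OR true = true

G1 = true; G9 = false; G13 = true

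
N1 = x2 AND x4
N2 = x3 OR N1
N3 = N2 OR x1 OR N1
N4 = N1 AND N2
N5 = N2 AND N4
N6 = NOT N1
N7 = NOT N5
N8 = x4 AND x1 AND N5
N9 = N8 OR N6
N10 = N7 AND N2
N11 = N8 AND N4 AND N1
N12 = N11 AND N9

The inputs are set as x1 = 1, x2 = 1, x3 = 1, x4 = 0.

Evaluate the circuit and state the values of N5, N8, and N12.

N1 = x2 AND x4 = 1 AND 0 = 0
N2 = x3 OR N1 = 1 OR 0 = 1
N4 = N1 AND N2 = 0 AND 1 = 0
N5 = N2 AND N4 = 1 AND 0 = 0
N6 = NOT N1 = NOT 0 = 1
N8 = x4 AND x1 AND N5 = 0 AND 1 AND 0 = 0
N9 = N8 OR N6 = 0 OR 1 = 1
N11 = N8 AND N4 AND N1 = 0 AND 0 AND 0 = 0
N12 = N11 AND N9 = 0 AND 1 = 0

N5 = 0, N8 = 0, N12 = 0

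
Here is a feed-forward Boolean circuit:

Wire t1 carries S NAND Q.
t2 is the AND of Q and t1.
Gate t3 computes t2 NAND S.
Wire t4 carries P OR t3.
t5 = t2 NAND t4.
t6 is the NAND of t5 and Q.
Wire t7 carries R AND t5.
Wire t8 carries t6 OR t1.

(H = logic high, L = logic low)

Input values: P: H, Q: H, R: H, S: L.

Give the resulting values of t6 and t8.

t6 = H, t8 = H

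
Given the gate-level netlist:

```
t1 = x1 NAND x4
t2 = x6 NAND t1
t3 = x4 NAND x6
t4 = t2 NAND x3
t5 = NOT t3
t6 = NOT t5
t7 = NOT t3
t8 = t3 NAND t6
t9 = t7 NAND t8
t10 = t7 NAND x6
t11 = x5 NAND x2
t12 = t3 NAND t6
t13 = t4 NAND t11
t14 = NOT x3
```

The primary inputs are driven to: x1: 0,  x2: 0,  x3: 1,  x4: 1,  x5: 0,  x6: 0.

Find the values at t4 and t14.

t4 = 0; t14 = 0

t1 = x1 NAND x4 = 0 NAND 1 = 1
t2 = x6 NAND t1 = 0 NAND 1 = 1
t4 = t2 NAND x3 = 1 NAND 1 = 0
t14 = NOT x3 = NOT 1 = 0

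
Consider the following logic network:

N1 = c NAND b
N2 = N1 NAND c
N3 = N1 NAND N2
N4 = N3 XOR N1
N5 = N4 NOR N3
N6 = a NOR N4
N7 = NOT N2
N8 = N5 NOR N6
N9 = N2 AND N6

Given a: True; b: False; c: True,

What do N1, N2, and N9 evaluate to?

N1 = c NAND b = True NAND False = True
N2 = N1 NAND c = True NAND True = False
N3 = N1 NAND N2 = True NAND False = True
N4 = N3 XOR N1 = True XOR True = False
N6 = a NOR N4 = True NOR False = False
N9 = N2 AND N6 = False AND False = False

N1 = True, N2 = False, N9 = False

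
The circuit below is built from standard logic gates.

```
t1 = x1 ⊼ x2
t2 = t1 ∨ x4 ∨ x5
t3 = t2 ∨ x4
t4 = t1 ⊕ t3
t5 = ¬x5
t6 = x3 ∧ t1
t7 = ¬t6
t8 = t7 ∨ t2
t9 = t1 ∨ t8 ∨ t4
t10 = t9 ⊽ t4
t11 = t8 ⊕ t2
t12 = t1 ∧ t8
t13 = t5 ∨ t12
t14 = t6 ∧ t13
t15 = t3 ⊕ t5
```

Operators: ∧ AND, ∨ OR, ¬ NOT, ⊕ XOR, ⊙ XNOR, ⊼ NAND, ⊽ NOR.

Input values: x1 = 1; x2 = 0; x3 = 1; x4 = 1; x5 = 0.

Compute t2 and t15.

t2 = 1; t15 = 0

t1 = x1 NAND x2 = 1 NAND 0 = 1
t2 = t1 OR x4 OR x5 = 1 OR 1 OR 0 = 1
t3 = t2 OR x4 = 1 OR 1 = 1
t5 = NOT x5 = NOT 0 = 1
t15 = t3 XOR t5 = 1 XOR 1 = 0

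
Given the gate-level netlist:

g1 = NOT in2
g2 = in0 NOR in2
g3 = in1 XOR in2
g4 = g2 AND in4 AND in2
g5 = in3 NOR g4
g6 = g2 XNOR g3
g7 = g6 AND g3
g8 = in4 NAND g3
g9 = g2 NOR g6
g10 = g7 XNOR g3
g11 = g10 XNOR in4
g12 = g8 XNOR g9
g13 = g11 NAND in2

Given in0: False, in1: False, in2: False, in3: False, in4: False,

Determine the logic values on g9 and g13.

g9 = False, g13 = True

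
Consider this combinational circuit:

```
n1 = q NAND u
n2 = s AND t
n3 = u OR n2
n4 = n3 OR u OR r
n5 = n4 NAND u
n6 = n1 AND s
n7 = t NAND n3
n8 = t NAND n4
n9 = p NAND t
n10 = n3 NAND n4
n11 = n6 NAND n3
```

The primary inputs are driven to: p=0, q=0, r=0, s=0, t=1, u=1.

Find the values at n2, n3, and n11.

n2 = 0  n3 = 1  n11 = 1

n1 = q NAND u = 0 NAND 1 = 1
n2 = s AND t = 0 AND 1 = 0
n3 = u OR n2 = 1 OR 0 = 1
n6 = n1 AND s = 1 AND 0 = 0
n11 = n6 NAND n3 = 0 NAND 1 = 1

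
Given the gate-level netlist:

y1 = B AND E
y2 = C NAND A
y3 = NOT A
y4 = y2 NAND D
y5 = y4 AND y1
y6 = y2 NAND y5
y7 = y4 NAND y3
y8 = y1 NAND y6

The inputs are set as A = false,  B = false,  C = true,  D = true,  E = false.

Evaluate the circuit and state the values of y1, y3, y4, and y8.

y1 = false  y3 = true  y4 = false  y8 = true

y1 = B AND E = false AND false = false
y2 = C NAND A = true NAND false = true
y3 = NOT A = NOT false = true
y4 = y2 NAND D = true NAND true = false
y5 = y4 AND y1 = false AND false = false
y6 = y2 NAND y5 = true NAND false = true
y8 = y1 NAND y6 = false NAND true = true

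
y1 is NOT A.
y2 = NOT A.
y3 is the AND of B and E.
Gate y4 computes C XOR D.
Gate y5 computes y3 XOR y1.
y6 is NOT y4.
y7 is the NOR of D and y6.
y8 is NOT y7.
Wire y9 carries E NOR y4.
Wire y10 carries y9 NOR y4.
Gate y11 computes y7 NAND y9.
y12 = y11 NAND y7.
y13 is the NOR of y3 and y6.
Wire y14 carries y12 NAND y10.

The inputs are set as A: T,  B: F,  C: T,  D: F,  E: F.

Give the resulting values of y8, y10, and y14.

y4 = C XOR D = T XOR F = T
y6 = NOT y4 = NOT T = F
y7 = D NOR y6 = F NOR F = T
y8 = NOT y7 = NOT T = F
y9 = E NOR y4 = F NOR T = F
y10 = y9 NOR y4 = F NOR T = F
y11 = y7 NAND y9 = T NAND F = T
y12 = y11 NAND y7 = T NAND T = F
y14 = y12 NAND y10 = F NAND F = T

y8 = F; y10 = F; y14 = T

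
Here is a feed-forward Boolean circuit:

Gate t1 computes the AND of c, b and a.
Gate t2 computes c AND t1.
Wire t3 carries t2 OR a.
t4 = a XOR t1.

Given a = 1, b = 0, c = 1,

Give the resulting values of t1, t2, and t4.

t1 = 0  t2 = 0  t4 = 1

t1 = c AND b AND a = 1 AND 0 AND 1 = 0
t2 = c AND t1 = 1 AND 0 = 0
t4 = a XOR t1 = 1 XOR 0 = 1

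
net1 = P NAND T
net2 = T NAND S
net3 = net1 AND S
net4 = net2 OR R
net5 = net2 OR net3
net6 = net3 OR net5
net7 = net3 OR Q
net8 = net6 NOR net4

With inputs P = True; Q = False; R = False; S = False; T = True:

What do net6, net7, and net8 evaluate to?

net1 = P NAND T = True NAND True = False
net2 = T NAND S = True NAND False = True
net3 = net1 AND S = False AND False = False
net4 = net2 OR R = True OR False = True
net5 = net2 OR net3 = True OR False = True
net6 = net3 OR net5 = False OR True = True
net7 = net3 OR Q = False OR False = False
net8 = net6 NOR net4 = True NOR True = False

net6 = True, net7 = False, net8 = False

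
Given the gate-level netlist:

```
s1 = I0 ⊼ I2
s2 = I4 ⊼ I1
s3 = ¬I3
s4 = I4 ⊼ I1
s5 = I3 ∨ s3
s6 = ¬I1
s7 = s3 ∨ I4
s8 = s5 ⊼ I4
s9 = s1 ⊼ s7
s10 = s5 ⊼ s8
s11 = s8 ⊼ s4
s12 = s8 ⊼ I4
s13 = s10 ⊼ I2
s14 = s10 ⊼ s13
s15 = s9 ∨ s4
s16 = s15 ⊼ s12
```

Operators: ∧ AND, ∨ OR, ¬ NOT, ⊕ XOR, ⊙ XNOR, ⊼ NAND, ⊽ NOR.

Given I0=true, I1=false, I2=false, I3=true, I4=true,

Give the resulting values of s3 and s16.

s1 = I0 NAND I2 = true NAND false = true
s3 = NOT I3 = NOT true = false
s4 = I4 NAND I1 = true NAND false = true
s5 = I3 OR s3 = true OR false = true
s7 = s3 OR I4 = false OR true = true
s8 = s5 NAND I4 = true NAND true = false
s9 = s1 NAND s7 = true NAND true = false
s12 = s8 NAND I4 = false NAND true = true
s15 = s9 OR s4 = false OR true = true
s16 = s15 NAND s12 = true NAND true = false

s3 = false  s16 = false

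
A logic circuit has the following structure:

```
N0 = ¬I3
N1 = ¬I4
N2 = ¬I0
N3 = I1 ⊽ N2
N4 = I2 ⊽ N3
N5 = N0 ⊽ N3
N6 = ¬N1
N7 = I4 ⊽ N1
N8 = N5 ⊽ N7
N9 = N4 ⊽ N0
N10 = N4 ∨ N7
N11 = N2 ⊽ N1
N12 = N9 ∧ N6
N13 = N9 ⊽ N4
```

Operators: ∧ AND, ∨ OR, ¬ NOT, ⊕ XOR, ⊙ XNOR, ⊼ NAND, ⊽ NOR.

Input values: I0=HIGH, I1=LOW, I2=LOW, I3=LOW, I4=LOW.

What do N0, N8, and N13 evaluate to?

N0 = HIGH, N8 = HIGH, N13 = HIGH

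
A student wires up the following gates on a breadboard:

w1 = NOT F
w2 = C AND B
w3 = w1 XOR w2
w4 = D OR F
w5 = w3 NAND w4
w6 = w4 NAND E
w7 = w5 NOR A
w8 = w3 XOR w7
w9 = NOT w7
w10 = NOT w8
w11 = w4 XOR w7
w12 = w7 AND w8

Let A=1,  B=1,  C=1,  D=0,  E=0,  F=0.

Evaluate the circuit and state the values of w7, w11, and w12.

w7 = 0  w11 = 0  w12 = 0

w1 = NOT F = NOT 0 = 1
w2 = C AND B = 1 AND 1 = 1
w3 = w1 XOR w2 = 1 XOR 1 = 0
w4 = D OR F = 0 OR 0 = 0
w5 = w3 NAND w4 = 0 NAND 0 = 1
w7 = w5 NOR A = 1 NOR 1 = 0
w8 = w3 XOR w7 = 0 XOR 0 = 0
w11 = w4 XOR w7 = 0 XOR 0 = 0
w12 = w7 AND w8 = 0 AND 0 = 0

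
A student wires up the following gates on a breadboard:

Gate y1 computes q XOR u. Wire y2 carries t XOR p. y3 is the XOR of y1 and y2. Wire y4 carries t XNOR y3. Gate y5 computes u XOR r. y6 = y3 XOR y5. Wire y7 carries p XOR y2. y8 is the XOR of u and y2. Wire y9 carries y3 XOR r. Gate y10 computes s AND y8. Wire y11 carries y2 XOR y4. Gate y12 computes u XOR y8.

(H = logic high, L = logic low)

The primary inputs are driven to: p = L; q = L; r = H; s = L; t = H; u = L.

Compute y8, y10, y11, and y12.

y1 = q XOR u = L XOR L = L
y2 = t XOR p = H XOR L = H
y3 = y1 XOR y2 = L XOR H = H
y4 = t XNOR y3 = H XNOR H = H
y8 = u XOR y2 = L XOR H = H
y10 = s AND y8 = L AND H = L
y11 = y2 XOR y4 = H XOR H = L
y12 = u XOR y8 = L XOR H = H

y8 = H, y10 = L, y11 = L, y12 = H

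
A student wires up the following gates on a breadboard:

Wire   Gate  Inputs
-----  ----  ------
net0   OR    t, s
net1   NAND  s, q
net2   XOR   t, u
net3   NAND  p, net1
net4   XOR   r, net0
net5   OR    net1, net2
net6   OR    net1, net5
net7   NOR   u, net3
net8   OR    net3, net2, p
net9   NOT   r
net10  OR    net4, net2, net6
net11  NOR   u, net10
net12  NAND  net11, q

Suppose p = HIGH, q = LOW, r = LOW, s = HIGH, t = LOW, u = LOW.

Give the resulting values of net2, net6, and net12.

net2 = LOW, net6 = HIGH, net12 = HIGH

net0 = t OR s = LOW OR HIGH = HIGH
net1 = s NAND q = HIGH NAND LOW = HIGH
net2 = t XOR u = LOW XOR LOW = LOW
net4 = r XOR net0 = LOW XOR HIGH = HIGH
net5 = net1 OR net2 = HIGH OR LOW = HIGH
net6 = net1 OR net5 = HIGH OR HIGH = HIGH
net10 = net4 OR net2 OR net6 = HIGH OR LOW OR HIGH = HIGH
net11 = u NOR net10 = LOW NOR HIGH = LOW
net12 = net11 NAND q = LOW NAND LOW = HIGH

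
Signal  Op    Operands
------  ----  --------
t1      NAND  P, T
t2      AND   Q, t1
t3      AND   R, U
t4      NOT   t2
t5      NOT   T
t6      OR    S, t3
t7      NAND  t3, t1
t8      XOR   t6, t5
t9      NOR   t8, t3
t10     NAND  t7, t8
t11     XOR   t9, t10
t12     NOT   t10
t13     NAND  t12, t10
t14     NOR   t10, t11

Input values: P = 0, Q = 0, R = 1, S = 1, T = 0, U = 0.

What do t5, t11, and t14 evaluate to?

t1 = P NAND T = 0 NAND 0 = 1
t3 = R AND U = 1 AND 0 = 0
t5 = NOT T = NOT 0 = 1
t6 = S OR t3 = 1 OR 0 = 1
t7 = t3 NAND t1 = 0 NAND 1 = 1
t8 = t6 XOR t5 = 1 XOR 1 = 0
t9 = t8 NOR t3 = 0 NOR 0 = 1
t10 = t7 NAND t8 = 1 NAND 0 = 1
t11 = t9 XOR t10 = 1 XOR 1 = 0
t14 = t10 NOR t11 = 1 NOR 0 = 0

t5 = 1, t11 = 0, t14 = 0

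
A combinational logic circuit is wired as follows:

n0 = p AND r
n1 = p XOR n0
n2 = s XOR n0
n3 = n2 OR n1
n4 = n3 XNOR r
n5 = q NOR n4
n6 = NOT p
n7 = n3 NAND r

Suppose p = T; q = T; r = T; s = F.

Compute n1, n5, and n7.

n1 = F, n5 = F, n7 = F

n0 = p AND r = T AND T = T
n1 = p XOR n0 = T XOR T = F
n2 = s XOR n0 = F XOR T = T
n3 = n2 OR n1 = T OR F = T
n4 = n3 XNOR r = T XNOR T = T
n5 = q NOR n4 = T NOR T = F
n7 = n3 NAND r = T NAND T = F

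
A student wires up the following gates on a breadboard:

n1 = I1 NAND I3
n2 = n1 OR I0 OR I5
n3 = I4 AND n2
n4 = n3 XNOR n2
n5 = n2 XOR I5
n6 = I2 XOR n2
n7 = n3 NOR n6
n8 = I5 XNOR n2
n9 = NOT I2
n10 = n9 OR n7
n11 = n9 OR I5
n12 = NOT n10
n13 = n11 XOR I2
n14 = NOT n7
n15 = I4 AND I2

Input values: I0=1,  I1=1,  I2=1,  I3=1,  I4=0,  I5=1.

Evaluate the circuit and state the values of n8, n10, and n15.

n1 = I1 NAND I3 = 1 NAND 1 = 0
n2 = n1 OR I0 OR I5 = 0 OR 1 OR 1 = 1
n3 = I4 AND n2 = 0 AND 1 = 0
n6 = I2 XOR n2 = 1 XOR 1 = 0
n7 = n3 NOR n6 = 0 NOR 0 = 1
n8 = I5 XNOR n2 = 1 XNOR 1 = 1
n9 = NOT I2 = NOT 1 = 0
n10 = n9 OR n7 = 0 OR 1 = 1
n15 = I4 AND I2 = 0 AND 1 = 0

n8 = 1, n10 = 1, n15 = 0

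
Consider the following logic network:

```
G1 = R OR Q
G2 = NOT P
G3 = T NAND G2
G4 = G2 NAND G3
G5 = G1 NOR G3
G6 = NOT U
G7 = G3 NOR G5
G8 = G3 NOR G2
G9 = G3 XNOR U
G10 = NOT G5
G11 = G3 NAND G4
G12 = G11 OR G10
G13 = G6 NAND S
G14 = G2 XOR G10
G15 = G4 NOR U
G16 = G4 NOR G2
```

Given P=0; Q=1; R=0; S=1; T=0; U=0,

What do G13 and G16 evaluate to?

G13 = 0  G16 = 0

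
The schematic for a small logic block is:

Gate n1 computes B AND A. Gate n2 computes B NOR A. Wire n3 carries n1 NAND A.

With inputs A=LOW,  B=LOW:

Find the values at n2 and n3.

n2 = HIGH; n3 = HIGH

n1 = B AND A = LOW AND LOW = LOW
n2 = B NOR A = LOW NOR LOW = HIGH
n3 = n1 NAND A = LOW NAND LOW = HIGH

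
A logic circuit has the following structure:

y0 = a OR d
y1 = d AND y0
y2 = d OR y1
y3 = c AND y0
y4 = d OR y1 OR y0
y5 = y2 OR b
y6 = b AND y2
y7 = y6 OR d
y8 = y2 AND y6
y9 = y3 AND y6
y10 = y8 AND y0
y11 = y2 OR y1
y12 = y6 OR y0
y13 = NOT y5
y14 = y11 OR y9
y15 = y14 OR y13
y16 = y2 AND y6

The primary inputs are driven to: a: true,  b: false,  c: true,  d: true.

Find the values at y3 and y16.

y3 = true; y16 = false

y0 = a OR d = true OR true = true
y1 = d AND y0 = true AND true = true
y2 = d OR y1 = true OR true = true
y3 = c AND y0 = true AND true = true
y6 = b AND y2 = false AND true = false
y16 = y2 AND y6 = true AND false = false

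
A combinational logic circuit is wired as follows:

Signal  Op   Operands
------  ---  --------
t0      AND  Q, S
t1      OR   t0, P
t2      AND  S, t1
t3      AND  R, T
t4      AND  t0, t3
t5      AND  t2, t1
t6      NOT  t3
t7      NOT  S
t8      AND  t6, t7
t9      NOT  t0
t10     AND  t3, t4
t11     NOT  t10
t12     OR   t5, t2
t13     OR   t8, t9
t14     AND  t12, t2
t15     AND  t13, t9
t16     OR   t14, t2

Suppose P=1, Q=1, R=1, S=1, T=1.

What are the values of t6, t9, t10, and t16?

t6 = 0  t9 = 0  t10 = 1  t16 = 1

t0 = Q AND S = 1 AND 1 = 1
t1 = t0 OR P = 1 OR 1 = 1
t2 = S AND t1 = 1 AND 1 = 1
t3 = R AND T = 1 AND 1 = 1
t4 = t0 AND t3 = 1 AND 1 = 1
t5 = t2 AND t1 = 1 AND 1 = 1
t6 = NOT t3 = NOT 1 = 0
t9 = NOT t0 = NOT 1 = 0
t10 = t3 AND t4 = 1 AND 1 = 1
t12 = t5 OR t2 = 1 OR 1 = 1
t14 = t12 AND t2 = 1 AND 1 = 1
t16 = t14 OR t2 = 1 OR 1 = 1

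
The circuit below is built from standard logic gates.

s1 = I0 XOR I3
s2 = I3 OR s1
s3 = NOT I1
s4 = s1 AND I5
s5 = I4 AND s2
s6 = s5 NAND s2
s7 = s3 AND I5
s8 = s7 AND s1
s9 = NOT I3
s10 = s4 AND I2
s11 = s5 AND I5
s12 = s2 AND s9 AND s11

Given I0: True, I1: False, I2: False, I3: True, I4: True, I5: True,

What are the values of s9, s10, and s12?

s9 = False, s10 = False, s12 = False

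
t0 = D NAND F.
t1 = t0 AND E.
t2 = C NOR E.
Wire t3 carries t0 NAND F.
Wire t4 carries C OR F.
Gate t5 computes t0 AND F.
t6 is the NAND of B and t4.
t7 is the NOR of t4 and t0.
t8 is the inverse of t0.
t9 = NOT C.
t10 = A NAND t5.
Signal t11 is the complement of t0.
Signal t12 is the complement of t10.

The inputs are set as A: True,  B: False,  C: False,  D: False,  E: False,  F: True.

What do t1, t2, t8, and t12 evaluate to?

t0 = D NAND F = False NAND True = True
t1 = t0 AND E = True AND False = False
t2 = C NOR E = False NOR False = True
t5 = t0 AND F = True AND True = True
t8 = NOT t0 = NOT True = False
t10 = A NAND t5 = True NAND True = False
t12 = NOT t10 = NOT False = True

t1 = False; t2 = True; t8 = False; t12 = True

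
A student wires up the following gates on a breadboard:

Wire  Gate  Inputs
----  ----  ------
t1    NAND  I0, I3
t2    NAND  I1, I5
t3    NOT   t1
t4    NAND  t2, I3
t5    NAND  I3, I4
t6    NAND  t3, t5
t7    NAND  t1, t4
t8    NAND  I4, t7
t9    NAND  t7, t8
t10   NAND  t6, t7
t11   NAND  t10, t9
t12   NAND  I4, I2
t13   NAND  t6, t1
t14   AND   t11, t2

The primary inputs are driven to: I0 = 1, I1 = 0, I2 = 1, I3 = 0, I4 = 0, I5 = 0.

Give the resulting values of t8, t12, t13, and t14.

t1 = I0 NAND I3 = 1 NAND 0 = 1
t2 = I1 NAND I5 = 0 NAND 0 = 1
t3 = NOT t1 = NOT 1 = 0
t4 = t2 NAND I3 = 1 NAND 0 = 1
t5 = I3 NAND I4 = 0 NAND 0 = 1
t6 = t3 NAND t5 = 0 NAND 1 = 1
t7 = t1 NAND t4 = 1 NAND 1 = 0
t8 = I4 NAND t7 = 0 NAND 0 = 1
t9 = t7 NAND t8 = 0 NAND 1 = 1
t10 = t6 NAND t7 = 1 NAND 0 = 1
t11 = t10 NAND t9 = 1 NAND 1 = 0
t12 = I4 NAND I2 = 0 NAND 1 = 1
t13 = t6 NAND t1 = 1 NAND 1 = 0
t14 = t11 AND t2 = 0 AND 1 = 0

t8 = 1; t12 = 1; t13 = 0; t14 = 0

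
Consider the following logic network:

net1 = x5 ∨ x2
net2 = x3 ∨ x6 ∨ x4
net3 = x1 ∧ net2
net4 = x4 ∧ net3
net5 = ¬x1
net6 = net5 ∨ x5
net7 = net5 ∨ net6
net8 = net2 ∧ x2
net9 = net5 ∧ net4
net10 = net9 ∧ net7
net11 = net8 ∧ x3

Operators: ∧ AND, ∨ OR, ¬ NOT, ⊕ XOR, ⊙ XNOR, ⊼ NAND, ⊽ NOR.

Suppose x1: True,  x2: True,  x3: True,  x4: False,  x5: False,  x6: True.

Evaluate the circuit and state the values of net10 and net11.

net2 = x3 OR x6 OR x4 = True OR True OR False = True
net3 = x1 AND net2 = True AND True = True
net4 = x4 AND net3 = False AND True = False
net5 = NOT x1 = NOT True = False
net6 = net5 OR x5 = False OR False = False
net7 = net5 OR net6 = False OR False = False
net8 = net2 AND x2 = True AND True = True
net9 = net5 AND net4 = False AND False = False
net10 = net9 AND net7 = False AND False = False
net11 = net8 AND x3 = True AND True = True

net10 = False, net11 = True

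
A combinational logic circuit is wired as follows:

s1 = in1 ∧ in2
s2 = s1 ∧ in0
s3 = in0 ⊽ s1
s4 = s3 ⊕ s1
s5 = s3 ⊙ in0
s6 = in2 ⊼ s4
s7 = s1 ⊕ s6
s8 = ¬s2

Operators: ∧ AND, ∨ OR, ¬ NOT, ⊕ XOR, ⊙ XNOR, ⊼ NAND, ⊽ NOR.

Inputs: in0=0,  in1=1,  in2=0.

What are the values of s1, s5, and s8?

s1 = in1 AND in2 = 1 AND 0 = 0
s2 = s1 AND in0 = 0 AND 0 = 0
s3 = in0 NOR s1 = 0 NOR 0 = 1
s5 = s3 XNOR in0 = 1 XNOR 0 = 0
s8 = NOT s2 = NOT 0 = 1

s1 = 0; s5 = 0; s8 = 1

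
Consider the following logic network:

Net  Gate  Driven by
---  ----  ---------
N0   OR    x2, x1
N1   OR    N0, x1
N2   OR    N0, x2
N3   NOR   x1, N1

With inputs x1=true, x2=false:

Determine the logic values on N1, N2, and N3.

N1 = true, N2 = true, N3 = false

N0 = x2 OR x1 = false OR true = true
N1 = N0 OR x1 = true OR true = true
N2 = N0 OR x2 = true OR false = true
N3 = x1 NOR N1 = true NOR true = false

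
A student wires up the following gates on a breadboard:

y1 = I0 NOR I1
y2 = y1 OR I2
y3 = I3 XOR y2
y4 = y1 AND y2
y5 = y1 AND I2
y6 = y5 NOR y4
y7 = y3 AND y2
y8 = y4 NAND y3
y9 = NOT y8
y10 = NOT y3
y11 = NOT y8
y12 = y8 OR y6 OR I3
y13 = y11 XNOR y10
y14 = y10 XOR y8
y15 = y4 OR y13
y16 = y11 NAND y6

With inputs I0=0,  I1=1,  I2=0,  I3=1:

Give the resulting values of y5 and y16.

y1 = I0 NOR I1 = 0 NOR 1 = 0
y2 = y1 OR I2 = 0 OR 0 = 0
y3 = I3 XOR y2 = 1 XOR 0 = 1
y4 = y1 AND y2 = 0 AND 0 = 0
y5 = y1 AND I2 = 0 AND 0 = 0
y6 = y5 NOR y4 = 0 NOR 0 = 1
y8 = y4 NAND y3 = 0 NAND 1 = 1
y11 = NOT y8 = NOT 1 = 0
y16 = y11 NAND y6 = 0 NAND 1 = 1

y5 = 0, y16 = 1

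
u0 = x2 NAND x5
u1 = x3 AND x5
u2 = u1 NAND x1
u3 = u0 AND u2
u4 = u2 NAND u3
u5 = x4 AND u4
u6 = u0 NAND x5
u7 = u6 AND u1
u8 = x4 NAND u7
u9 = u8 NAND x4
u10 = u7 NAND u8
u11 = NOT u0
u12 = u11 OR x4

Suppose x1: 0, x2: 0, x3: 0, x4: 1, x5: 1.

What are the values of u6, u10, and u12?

u6 = 0  u10 = 1  u12 = 1

u0 = x2 NAND x5 = 0 NAND 1 = 1
u1 = x3 AND x5 = 0 AND 1 = 0
u6 = u0 NAND x5 = 1 NAND 1 = 0
u7 = u6 AND u1 = 0 AND 0 = 0
u8 = x4 NAND u7 = 1 NAND 0 = 1
u10 = u7 NAND u8 = 0 NAND 1 = 1
u11 = NOT u0 = NOT 1 = 0
u12 = u11 OR x4 = 0 OR 1 = 1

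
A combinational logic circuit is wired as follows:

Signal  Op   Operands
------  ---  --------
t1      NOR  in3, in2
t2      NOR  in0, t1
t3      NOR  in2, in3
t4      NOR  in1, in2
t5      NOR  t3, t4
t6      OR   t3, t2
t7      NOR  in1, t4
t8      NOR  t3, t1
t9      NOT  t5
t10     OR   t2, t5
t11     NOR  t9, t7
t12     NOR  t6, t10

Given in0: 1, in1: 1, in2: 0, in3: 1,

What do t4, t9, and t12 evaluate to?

t1 = in3 NOR in2 = 1 NOR 0 = 0
t2 = in0 NOR t1 = 1 NOR 0 = 0
t3 = in2 NOR in3 = 0 NOR 1 = 0
t4 = in1 NOR in2 = 1 NOR 0 = 0
t5 = t3 NOR t4 = 0 NOR 0 = 1
t6 = t3 OR t2 = 0 OR 0 = 0
t9 = NOT t5 = NOT 1 = 0
t10 = t2 OR t5 = 0 OR 1 = 1
t12 = t6 NOR t10 = 0 NOR 1 = 0

t4 = 0, t9 = 0, t12 = 0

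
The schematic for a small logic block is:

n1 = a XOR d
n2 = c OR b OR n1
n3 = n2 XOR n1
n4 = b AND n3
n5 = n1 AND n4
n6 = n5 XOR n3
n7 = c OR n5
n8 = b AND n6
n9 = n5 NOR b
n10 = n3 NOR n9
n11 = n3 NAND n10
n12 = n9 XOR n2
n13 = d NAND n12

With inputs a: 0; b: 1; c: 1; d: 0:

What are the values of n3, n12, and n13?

n3 = 1; n12 = 1; n13 = 1

n1 = a XOR d = 0 XOR 0 = 0
n2 = c OR b OR n1 = 1 OR 1 OR 0 = 1
n3 = n2 XOR n1 = 1 XOR 0 = 1
n4 = b AND n3 = 1 AND 1 = 1
n5 = n1 AND n4 = 0 AND 1 = 0
n9 = n5 NOR b = 0 NOR 1 = 0
n12 = n9 XOR n2 = 0 XOR 1 = 1
n13 = d NAND n12 = 0 NAND 1 = 1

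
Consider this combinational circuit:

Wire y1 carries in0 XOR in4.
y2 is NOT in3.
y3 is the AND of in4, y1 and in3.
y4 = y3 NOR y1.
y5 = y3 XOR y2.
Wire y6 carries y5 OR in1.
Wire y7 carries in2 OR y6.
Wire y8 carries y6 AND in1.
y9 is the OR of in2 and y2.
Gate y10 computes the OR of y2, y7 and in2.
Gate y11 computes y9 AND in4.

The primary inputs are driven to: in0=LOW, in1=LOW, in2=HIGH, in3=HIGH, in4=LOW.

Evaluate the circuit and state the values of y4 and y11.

y4 = HIGH, y11 = LOW

y1 = in0 XOR in4 = LOW XOR LOW = LOW
y2 = NOT in3 = NOT HIGH = LOW
y3 = in4 AND y1 AND in3 = LOW AND LOW AND HIGH = LOW
y4 = y3 NOR y1 = LOW NOR LOW = HIGH
y9 = in2 OR y2 = HIGH OR LOW = HIGH
y11 = y9 AND in4 = HIGH AND LOW = LOW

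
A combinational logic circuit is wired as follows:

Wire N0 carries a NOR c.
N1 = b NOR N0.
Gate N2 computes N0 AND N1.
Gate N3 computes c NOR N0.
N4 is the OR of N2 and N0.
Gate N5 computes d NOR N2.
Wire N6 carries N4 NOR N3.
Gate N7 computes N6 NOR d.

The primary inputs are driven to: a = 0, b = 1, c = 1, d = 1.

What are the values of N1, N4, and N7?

N1 = 0  N4 = 0  N7 = 0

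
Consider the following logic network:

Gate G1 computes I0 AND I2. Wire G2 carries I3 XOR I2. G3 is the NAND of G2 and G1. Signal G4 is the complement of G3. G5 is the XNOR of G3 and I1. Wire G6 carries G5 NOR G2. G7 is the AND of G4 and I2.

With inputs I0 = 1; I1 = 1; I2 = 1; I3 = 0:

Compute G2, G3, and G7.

G2 = 1  G3 = 0  G7 = 1

G1 = I0 AND I2 = 1 AND 1 = 1
G2 = I3 XOR I2 = 0 XOR 1 = 1
G3 = G2 NAND G1 = 1 NAND 1 = 0
G4 = NOT G3 = NOT 0 = 1
G7 = G4 AND I2 = 1 AND 1 = 1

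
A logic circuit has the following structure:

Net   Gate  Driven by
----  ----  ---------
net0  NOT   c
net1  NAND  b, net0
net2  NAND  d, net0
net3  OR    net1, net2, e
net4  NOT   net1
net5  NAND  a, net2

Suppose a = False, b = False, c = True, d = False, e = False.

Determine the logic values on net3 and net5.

net0 = NOT c = NOT True = False
net1 = b NAND net0 = False NAND False = True
net2 = d NAND net0 = False NAND False = True
net3 = net1 OR net2 OR e = True OR True OR False = True
net5 = a NAND net2 = False NAND True = True

net3 = True; net5 = True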